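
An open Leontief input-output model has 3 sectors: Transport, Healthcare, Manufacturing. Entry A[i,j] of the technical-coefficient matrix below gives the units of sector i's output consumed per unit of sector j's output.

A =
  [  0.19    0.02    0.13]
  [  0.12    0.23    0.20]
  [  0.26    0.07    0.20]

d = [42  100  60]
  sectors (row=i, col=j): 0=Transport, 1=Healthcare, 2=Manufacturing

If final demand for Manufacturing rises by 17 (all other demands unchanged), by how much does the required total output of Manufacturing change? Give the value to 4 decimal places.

23.0844

Form M = I − A:
  [  0.81   -0.02   -0.13]
  [ -0.12    0.77   -0.20]
  [ -0.26   -0.07    0.80]
Leontief inverse L = M⁻¹:
  [  1.3157    0.0549    0.2275]
  [  0.3235    1.3424    0.3882]
  [  0.4559    0.1353    1.3579]
Total output x = L · d:
  x_0 = 1.3157·42 + 0.0549·100 + 0.2275·60 = 74.3975
  x_1 = 0.3235·42 + 1.3424·100 + 0.3882·60 = 171.1143
  x_2 = 0.4559·42 + 0.1353·100 + 1.3579·60 = 114.1517
Δx_2 = L[2,2] · Δd_2 = 1.3579 · 17 = 23.0844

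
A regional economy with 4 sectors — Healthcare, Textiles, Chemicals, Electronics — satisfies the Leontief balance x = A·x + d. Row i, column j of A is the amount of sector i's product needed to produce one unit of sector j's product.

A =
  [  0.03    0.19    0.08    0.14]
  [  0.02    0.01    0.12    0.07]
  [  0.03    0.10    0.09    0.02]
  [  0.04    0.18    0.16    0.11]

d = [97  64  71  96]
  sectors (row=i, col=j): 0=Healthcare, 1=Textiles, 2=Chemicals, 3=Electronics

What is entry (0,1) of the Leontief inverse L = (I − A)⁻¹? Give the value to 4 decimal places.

Form M = I − A:
  [  0.97   -0.19   -0.08   -0.14]
  [ -0.02    0.99   -0.12   -0.07]
  [ -0.03   -0.10    0.91   -0.02]
  [ -0.04   -0.18   -0.16    0.89]
Leontief inverse L = M⁻¹:
  [  1.0488    0.2515    0.1585    0.1883]
  [  0.0302    1.0482    0.1568    0.0907]
  [  0.0392    0.1289    1.1267    0.0416]
  [  0.0603    0.2465    0.2414    1.1579]
Total output x = L · d:
  x_0 = 1.0488·97 + 0.2515·64 + 0.1585·71 + 0.1883·96 = 147.1607
  x_1 = 0.0302·97 + 1.0482·64 + 0.1568·71 + 0.0907·96 = 89.8614
  x_2 = 0.0392·97 + 0.1289·64 + 1.1267·71 + 0.0416·96 = 96.0432
  x_3 = 0.0603·97 + 0.2465·64 + 0.2414·71 + 1.1579·96 = 149.9195

L[0,1] = 0.2515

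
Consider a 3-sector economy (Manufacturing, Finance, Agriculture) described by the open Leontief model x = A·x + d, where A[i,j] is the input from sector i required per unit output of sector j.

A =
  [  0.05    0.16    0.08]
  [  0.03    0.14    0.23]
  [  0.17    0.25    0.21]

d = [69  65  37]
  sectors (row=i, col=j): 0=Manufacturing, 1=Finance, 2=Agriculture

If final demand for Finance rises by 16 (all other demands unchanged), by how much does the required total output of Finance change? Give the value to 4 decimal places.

20.7409

Form M = I − A:
  [  0.95   -0.16   -0.08]
  [ -0.03    0.86   -0.23]
  [ -0.17   -0.25    0.79]
Leontief inverse L = M⁻¹:
  [  1.0940    0.2575    0.1858]
  [  0.1105    1.2963    0.3886]
  [  0.2704    0.4656    1.4288]
Total output x = L · d:
  x_0 = 1.0940·69 + 0.2575·65 + 0.1858·37 = 99.0997
  x_1 = 0.1105·69 + 1.2963·65 + 0.3886·37 = 106.2606
  x_2 = 0.2704·69 + 0.4656·65 + 1.4288·37 = 101.7875
Δx_1 = L[1,1] · Δd_1 = 1.2963 · 16 = 20.7409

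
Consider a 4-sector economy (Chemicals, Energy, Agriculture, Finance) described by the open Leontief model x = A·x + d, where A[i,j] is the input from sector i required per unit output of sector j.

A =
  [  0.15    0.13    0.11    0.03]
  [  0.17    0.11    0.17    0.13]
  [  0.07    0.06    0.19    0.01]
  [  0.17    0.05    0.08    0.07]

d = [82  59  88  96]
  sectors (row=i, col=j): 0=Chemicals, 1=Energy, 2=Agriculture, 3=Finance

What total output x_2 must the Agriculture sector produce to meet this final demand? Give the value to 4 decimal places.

132.9709

Form M = I − A:
  [  0.85   -0.13   -0.11   -0.03]
  [ -0.17    0.89   -0.17   -0.13]
  [ -0.07   -0.06    0.81   -0.01]
  [ -0.17   -0.05   -0.08    0.93]
Leontief inverse L = M⁻¹:
  [  1.2489    0.2011    0.2188    0.0708]
  [  0.3014    1.1987    0.3104    0.1806]
  [  0.1334    0.1075    1.2785    0.0331]
  [  0.2560    0.1105    0.1667    1.1008]
Total output x = L · d:
  x_0 = 1.2489·82 + 0.2011·59 + 0.2188·88 + 0.0708·96 = 140.3222
  x_1 = 0.3014·82 + 1.1987·59 + 0.3104·88 + 0.1806·96 = 140.0897
  x_2 = 0.1334·82 + 0.1075·59 + 1.2785·88 + 0.0331·96 = 132.9709
  x_3 = 0.2560·82 + 0.1105·59 + 0.1667·88 + 1.1008·96 = 147.8462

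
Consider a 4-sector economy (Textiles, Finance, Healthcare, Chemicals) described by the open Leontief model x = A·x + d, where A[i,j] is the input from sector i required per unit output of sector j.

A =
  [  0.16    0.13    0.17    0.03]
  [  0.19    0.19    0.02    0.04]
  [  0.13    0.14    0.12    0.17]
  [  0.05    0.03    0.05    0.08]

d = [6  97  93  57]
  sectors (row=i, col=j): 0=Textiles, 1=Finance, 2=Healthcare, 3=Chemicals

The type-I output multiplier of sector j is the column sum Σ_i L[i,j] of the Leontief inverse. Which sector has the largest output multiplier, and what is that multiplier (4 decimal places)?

Form M = I − A:
  [  0.84   -0.13   -0.17   -0.03]
  [ -0.19    0.81   -0.02   -0.04]
  [ -0.13   -0.14    0.88   -0.17]
  [ -0.05   -0.03   -0.05    0.92]
Leontief inverse L = M⁻¹:
  [  1.2952    0.2569    0.2618    0.1018]
  [  0.3149    1.3047    0.0953    0.0846]
  [  0.2597    0.2592    1.2062    0.2426]
  [  0.0948    0.0706    0.0829    1.1084]
Total output x = L · d:
  x_0 = 1.2952·6 + 0.2569·97 + 0.2618·93 + 0.1018·57 = 62.8403
  x_1 = 0.3149·6 + 1.3047·97 + 0.0953·93 + 0.0846·57 = 142.1308
  x_2 = 0.2597·6 + 0.2592·97 + 1.2062·93 + 0.2426·57 = 152.7040
  x_3 = 0.0948·6 + 0.0706·97 + 0.0829·93 + 1.1084·57 = 78.3056
Output multipliers (column sums of L):
  Textiles: 1.9646
  Finance: 1.8913
  Healthcare: 1.6462
  Chemicals: 1.5374

Textiles (1.9646)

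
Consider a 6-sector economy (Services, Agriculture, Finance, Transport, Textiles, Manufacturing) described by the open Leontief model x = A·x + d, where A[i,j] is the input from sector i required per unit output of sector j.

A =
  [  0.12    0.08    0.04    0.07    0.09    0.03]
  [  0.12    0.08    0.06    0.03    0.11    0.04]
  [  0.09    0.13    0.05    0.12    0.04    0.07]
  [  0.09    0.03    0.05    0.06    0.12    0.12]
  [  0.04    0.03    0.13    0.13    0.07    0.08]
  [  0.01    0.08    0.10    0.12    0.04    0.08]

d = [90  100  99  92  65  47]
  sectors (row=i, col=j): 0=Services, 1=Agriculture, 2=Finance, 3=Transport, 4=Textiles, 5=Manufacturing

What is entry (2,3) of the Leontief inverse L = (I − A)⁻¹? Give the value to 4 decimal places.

Form M = I − A:
  [  0.88   -0.08   -0.04   -0.07   -0.09   -0.03]
  [ -0.12    0.92   -0.06   -0.03   -0.11   -0.04]
  [ -0.09   -0.13    0.95   -0.12   -0.04   -0.07]
  [ -0.09   -0.03   -0.05    0.94   -0.12   -0.12]
  [ -0.04   -0.03   -0.13   -0.13    0.93   -0.08]
  [ -0.01   -0.08   -0.10   -0.12   -0.04    0.92]
Leontief inverse L = M⁻¹:
  [  1.1864    0.1335    0.0957    0.1370    0.1560    0.0832]
  [  0.1866    1.1370    0.1187    0.1014    0.1747    0.0930]
  [  0.1669    0.1935    1.1123    0.1940    0.1177    0.1340]
  [  0.1513    0.0888    0.1167    1.1418    0.1854    0.1827]
  [  0.1077    0.0937    0.1931    0.2122    1.1389    0.1490]
  [  0.0717    0.1370    0.1559    0.1895    0.1034    1.1408]
Total output x = L · d:
  x_0 = 1.1864·90 + 0.1335·100 + 0.0957·99 + 0.1370·92 + 0.1560·65 + 0.0832·47 = 156.2528
  x_1 = 0.1866·90 + 1.1370·100 + 0.1187·99 + 0.1014·92 + 0.1747·65 + 0.0930·47 = 167.2973
  x_2 = 0.1669·90 + 0.1935·100 + 1.1123·99 + 0.1940·92 + 0.1177·65 + 0.1340·47 = 176.2772
  x_3 = 0.1513·90 + 0.0888·100 + 0.1167·99 + 1.1418·92 + 0.1854·65 + 0.1827·47 = 159.7301
  x_4 = 0.1077·90 + 0.0937·100 + 0.1931·99 + 0.2122·92 + 1.1389·65 + 0.1490·47 = 138.7298
  x_5 = 0.0717·90 + 0.1370·100 + 0.1559·99 + 0.1895·92 + 0.1034·65 + 1.1408·47 = 113.3596

L[2,3] = 0.1940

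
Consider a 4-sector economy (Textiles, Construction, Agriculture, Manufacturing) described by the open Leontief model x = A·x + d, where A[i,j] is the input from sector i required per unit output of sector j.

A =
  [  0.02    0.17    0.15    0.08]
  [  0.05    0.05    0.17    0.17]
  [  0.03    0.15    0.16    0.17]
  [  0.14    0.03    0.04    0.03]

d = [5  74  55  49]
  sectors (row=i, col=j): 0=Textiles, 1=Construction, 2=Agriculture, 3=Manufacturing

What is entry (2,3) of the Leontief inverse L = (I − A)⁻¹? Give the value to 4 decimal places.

L[2,3] = 0.2681

Form M = I − A:
  [  0.98   -0.17   -0.15   -0.08]
  [ -0.05    0.95   -0.17   -0.17]
  [ -0.03   -0.15    0.84   -0.17]
  [ -0.14   -0.03   -0.04    0.97]
Leontief inverse L = M⁻¹:
  [  1.0645    0.2347    0.2458    0.1720]
  [  0.1006    1.1190    0.2563    0.2493]
  [  0.0884    0.2239    1.2644    0.2681]
  [  0.1604    0.0777    0.0955    1.0745]
Total output x = L · d:
  x_0 = 1.0645·5 + 0.2347·74 + 0.2458·55 + 0.1720·49 = 44.6382
  x_1 = 0.1006·5 + 1.1190·74 + 0.2563·55 + 0.2493·49 = 109.6183
  x_2 = 0.0884·5 + 0.2239·74 + 1.2644·55 + 0.2681·49 = 99.6904
  x_3 = 0.1604·5 + 0.0777·74 + 0.0955·55 + 1.0745·49 = 64.4593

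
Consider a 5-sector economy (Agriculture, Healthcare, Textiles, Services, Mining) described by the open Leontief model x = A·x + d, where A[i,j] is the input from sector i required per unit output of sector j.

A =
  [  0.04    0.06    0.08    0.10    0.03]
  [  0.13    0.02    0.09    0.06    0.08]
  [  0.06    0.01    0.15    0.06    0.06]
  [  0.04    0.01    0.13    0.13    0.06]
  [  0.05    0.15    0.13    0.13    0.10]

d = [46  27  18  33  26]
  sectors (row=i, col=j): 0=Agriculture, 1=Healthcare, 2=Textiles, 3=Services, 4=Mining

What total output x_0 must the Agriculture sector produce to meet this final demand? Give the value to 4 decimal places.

Form M = I − A:
  [  0.96   -0.06   -0.08   -0.10   -0.03]
  [ -0.13    0.98   -0.09   -0.06   -0.08]
  [ -0.06   -0.01    0.85   -0.06   -0.06]
  [ -0.04   -0.01   -0.13    0.87   -0.06]
  [ -0.05   -0.15   -0.13   -0.13    0.90]
Leontief inverse L = M⁻¹:
  [  1.0704    0.0779    0.1410    0.1474    0.0618]
  [  0.1637    1.0514    0.1631    0.1202    0.1178]
  [  0.0904    0.0336    1.2200    0.1110    0.0947]
  [  0.0722    0.0337    0.2073    1.1891    0.0985]
  [  0.1102    0.1893    0.2412    0.2160    1.1621]
Total output x = L · d:
  x_0 = 1.0704·46 + 0.0779·27 + 0.1410·18 + 0.1474·33 + 0.0618·26 = 60.3513
  x_1 = 0.1637·46 + 1.0514·27 + 0.1631·18 + 0.1202·33 + 0.1178·26 = 45.8818
  x_2 = 0.0904·46 + 0.0336·27 + 1.2200·18 + 0.1110·33 + 0.0947·26 = 33.1501
  x_3 = 0.0722·46 + 0.0337·27 + 0.2073·18 + 1.1891·33 + 0.0985·26 = 49.7636
  x_4 = 0.1102·46 + 0.1893·27 + 0.2412·18 + 0.2160·33 + 1.1621·26 = 51.8651

60.3513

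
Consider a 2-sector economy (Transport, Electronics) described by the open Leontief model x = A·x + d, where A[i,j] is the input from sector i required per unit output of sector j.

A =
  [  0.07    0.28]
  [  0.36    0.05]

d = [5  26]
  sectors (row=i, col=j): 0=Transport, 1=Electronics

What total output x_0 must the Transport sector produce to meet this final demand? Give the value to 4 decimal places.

Form M = I − A:
  [  0.93   -0.28]
  [ -0.36    0.95]
Leontief inverse L = M⁻¹:
  [  1.2137    0.3577]
  [  0.4599    1.1882]
Total output x = L · d:
  x_0 = 1.2137·5 + 0.3577·26 = 15.3699
  x_1 = 0.4599·5 + 1.1882·26 = 33.1928

15.3699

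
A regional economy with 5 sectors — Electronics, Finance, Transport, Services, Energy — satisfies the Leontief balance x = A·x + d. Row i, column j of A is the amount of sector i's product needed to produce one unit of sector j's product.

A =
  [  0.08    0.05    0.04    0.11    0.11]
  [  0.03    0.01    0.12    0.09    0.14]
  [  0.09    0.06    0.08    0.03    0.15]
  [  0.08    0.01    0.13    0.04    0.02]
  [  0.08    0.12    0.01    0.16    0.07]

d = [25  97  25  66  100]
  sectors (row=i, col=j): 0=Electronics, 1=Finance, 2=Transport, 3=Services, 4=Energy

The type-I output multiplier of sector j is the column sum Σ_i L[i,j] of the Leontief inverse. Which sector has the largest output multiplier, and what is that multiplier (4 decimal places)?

Energy (1.7721)

Form M = I − A:
  [  0.92   -0.05   -0.04   -0.11   -0.11]
  [ -0.03    0.99   -0.12   -0.09   -0.14]
  [ -0.09   -0.06    0.92   -0.03   -0.15]
  [ -0.08   -0.01   -0.13    0.96   -0.02]
  [ -0.08   -0.12   -0.01   -0.16    0.93]
Leontief inverse L = M⁻¹:
  [  1.1267    0.0835    0.0852    0.1668    0.1632]
  [  0.0799    1.0493    0.1630    0.1454    0.1968]
  [  0.1402    0.1021    1.1224    0.0966    0.2151]
  [  0.1164    0.0348    0.1622    1.0747    0.0683]
  [  0.1288    0.1497    0.0683    0.2191    1.1288]
Total output x = L · d:
  x_0 = 1.1267·25 + 0.0835·97 + 0.0852·25 + 0.1668·66 + 0.1632·100 = 65.7269
  x_1 = 0.0799·25 + 1.0493·97 + 0.1630·25 + 0.1454·66 + 0.1968·100 = 137.1443
  x_2 = 0.1402·25 + 0.1021·97 + 1.1224·25 + 0.0966·66 + 0.2151·100 = 69.3525
  x_3 = 0.1164·25 + 0.0348·97 + 0.1622·25 + 1.0747·66 + 0.0683·100 = 88.1052
  x_4 = 0.1288·25 + 0.1497·97 + 0.0683·25 + 0.2191·66 + 1.1288·100 = 146.7805
Output multipliers (column sums of L):
  Electronics: 1.5920
  Finance: 1.4195
  Transport: 1.6012
  Services: 1.7026
  Energy: 1.7721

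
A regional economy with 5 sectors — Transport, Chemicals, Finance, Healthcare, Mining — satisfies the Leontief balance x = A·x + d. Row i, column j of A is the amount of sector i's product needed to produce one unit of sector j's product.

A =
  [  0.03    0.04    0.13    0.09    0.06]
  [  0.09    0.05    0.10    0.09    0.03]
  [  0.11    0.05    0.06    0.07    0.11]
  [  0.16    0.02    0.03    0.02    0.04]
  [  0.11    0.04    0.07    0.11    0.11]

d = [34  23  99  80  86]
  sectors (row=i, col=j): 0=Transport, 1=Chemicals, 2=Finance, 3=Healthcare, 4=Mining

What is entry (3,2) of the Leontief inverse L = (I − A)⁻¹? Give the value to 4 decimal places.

L[3,2] = 0.0695

Form M = I − A:
  [  0.97   -0.04   -0.13   -0.09   -0.06]
  [ -0.09    0.95   -0.10   -0.09   -0.03]
  [ -0.11   -0.05    0.94   -0.07   -0.11]
  [ -0.16   -0.02   -0.03    0.98   -0.04]
  [ -0.11   -0.04   -0.07   -0.11    0.89]
Leontief inverse L = M⁻¹:
  [  1.0887    0.0617    0.1689    0.1292    0.1022]
  [  0.1450    1.0719    0.1434    0.1298    0.0695]
  [  0.1704    0.0747    1.1108    0.1194    0.1567]
  [  0.1932    0.0370    0.0695    1.0544    0.0703]
  [  0.1784    0.0663    0.1233    0.1615    1.1603]
Total output x = L · d:
  x_0 = 1.0887·34 + 0.0617·23 + 0.1689·99 + 0.1292·80 + 0.1022·86 = 74.2732
  x_1 = 0.1450·34 + 1.0719·23 + 0.1434·99 + 0.1298·80 + 0.0695·86 = 60.1405
  x_2 = 0.1704·34 + 0.0747·23 + 1.1108·99 + 0.1194·80 + 0.1567·86 = 140.5119
  x_3 = 0.1932·34 + 0.0370·23 + 0.0695·99 + 1.0544·80 + 0.0703·86 = 104.6959
  x_4 = 0.1784·34 + 0.0663·23 + 0.1233·99 + 0.1615·80 + 1.1603·86 = 132.5034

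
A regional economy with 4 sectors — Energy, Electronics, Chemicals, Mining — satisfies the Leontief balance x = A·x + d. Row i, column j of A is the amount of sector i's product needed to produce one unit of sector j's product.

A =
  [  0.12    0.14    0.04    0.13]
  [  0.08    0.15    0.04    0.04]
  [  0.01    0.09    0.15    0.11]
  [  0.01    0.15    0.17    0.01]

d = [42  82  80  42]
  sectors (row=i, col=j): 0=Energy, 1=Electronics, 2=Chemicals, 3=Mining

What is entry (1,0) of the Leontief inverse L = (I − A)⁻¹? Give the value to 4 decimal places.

L[1,0] = 0.1122

Form M = I − A:
  [  0.88   -0.14   -0.04   -0.13]
  [ -0.08    0.85   -0.04   -0.04]
  [ -0.01   -0.09    0.85   -0.11]
  [ -0.01   -0.15   -0.17    0.99]
Leontief inverse L = M⁻¹:
  [  1.1606    0.2323    0.1001    0.1729]
  [  0.1122    1.2159    0.0770    0.0724]
  [  0.0299    0.1592    1.2144    0.1453]
  [  0.0339    0.2139    0.2212    1.0478]
Total output x = L · d:
  x_0 = 1.1606·42 + 0.2323·82 + 0.1001·80 + 0.1729·42 = 83.0630
  x_1 = 0.1122·42 + 1.2159·82 + 0.0770·80 + 0.0724·42 = 113.6167
  x_2 = 0.0299·42 + 0.1592·82 + 1.2144·80 + 0.1453·42 = 117.5640
  x_3 = 0.0339·42 + 0.2139·82 + 0.2212·80 + 1.0478·42 = 80.6657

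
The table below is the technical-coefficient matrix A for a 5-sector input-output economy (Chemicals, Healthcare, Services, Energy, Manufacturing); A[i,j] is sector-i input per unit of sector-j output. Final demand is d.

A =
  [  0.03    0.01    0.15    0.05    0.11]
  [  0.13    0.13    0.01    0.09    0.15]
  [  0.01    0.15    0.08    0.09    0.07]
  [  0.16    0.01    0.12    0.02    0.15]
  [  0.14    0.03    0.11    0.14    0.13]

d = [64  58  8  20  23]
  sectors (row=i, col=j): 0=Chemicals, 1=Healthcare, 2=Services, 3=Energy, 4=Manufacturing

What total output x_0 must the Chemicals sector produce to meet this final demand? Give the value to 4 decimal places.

80.7234

Form M = I − A:
  [  0.97   -0.01   -0.15   -0.05   -0.11]
  [ -0.13    0.87   -0.01   -0.09   -0.15]
  [ -0.01   -0.15    0.92   -0.09   -0.07]
  [ -0.16   -0.01   -0.12    0.98   -0.15]
  [ -0.14   -0.03   -0.11   -0.14    0.87]
Leontief inverse L = M⁻¹:
  [  1.0846    0.0567    0.2131    0.1062    0.1824]
  [  0.2260    1.1812    0.1038    0.1680    0.2695]
  [  0.0882    0.2055    1.1431    0.1519    0.1647]
  [  0.2253    0.0596    0.2089    1.0914    0.2437]
  [  0.2297    0.0854    0.2160    0.2177    1.2481]
Total output x = L · d:
  x_0 = 1.0846·64 + 0.0567·58 + 0.2131·8 + 0.1062·20 + 0.1824·23 = 80.7234
  x_1 = 0.2260·64 + 1.1812·58 + 0.1038·8 + 0.1680·20 + 0.2695·23 = 93.3614
  x_2 = 0.0882·64 + 0.2055·58 + 1.1431·8 + 0.1519·20 + 0.1647·23 = 33.5335
  x_3 = 0.2253·64 + 0.0596·58 + 0.2089·8 + 1.0914·20 + 0.2437·23 = 46.9799
  x_4 = 0.2297·64 + 0.0854·58 + 0.2160·8 + 0.2177·20 + 1.2481·23 = 54.4460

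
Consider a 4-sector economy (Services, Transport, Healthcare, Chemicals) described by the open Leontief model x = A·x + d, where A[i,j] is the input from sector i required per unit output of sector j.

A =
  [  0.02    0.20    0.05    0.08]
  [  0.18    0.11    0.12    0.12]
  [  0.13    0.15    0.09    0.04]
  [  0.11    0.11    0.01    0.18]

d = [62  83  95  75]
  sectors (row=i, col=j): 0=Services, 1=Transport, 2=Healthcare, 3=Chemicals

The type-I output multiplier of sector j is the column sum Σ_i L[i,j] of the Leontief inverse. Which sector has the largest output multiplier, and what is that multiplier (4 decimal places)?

Transport (1.9896)

Form M = I − A:
  [  0.98   -0.20   -0.05   -0.08]
  [ -0.18    0.89   -0.12   -0.12]
  [ -0.13   -0.15    0.91   -0.04]
  [ -0.11   -0.11   -0.01    0.82]
Leontief inverse L = M⁻¹:
  [  1.1030    0.2837    0.0997    0.1540]
  [  0.2769    1.2433    0.1816    0.2178]
  [  0.2115    0.2546    1.1453    0.1138]
  [  0.1877    0.2080    0.0517    1.2708]
Total output x = L · d:
  x_0 = 1.1030·62 + 0.2837·83 + 0.0997·95 + 0.1540·75 = 112.9580
  x_1 = 0.2769·62 + 1.2433·83 + 0.1816·95 + 0.2178·75 = 153.9512
  x_2 = 0.2115·62 + 0.2546·83 + 1.1453·95 + 0.1138·75 = 151.5845
  x_3 = 0.1877·62 + 0.2080·83 + 0.0517·95 + 1.2708·75 = 129.1169
Output multipliers (column sums of L):
  Services: 1.7791
  Transport: 1.9896
  Healthcare: 1.4783
  Chemicals: 1.7564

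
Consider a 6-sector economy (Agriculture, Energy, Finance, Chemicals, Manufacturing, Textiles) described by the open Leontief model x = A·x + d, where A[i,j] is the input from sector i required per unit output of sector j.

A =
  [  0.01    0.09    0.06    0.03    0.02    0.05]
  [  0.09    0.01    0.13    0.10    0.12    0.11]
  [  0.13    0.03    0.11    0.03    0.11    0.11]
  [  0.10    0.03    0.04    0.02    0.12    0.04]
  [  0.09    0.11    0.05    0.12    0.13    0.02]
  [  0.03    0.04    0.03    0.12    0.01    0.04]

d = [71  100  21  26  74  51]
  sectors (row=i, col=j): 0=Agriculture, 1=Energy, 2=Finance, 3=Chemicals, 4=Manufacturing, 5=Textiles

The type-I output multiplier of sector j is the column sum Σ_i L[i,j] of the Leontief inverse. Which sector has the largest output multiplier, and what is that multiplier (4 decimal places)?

Form M = I − A:
  [  0.99   -0.09   -0.06   -0.03   -0.02   -0.05]
  [ -0.09    0.99   -0.13   -0.10   -0.12   -0.11]
  [ -0.13   -0.03    0.89   -0.03   -0.11   -0.11]
  [ -0.10   -0.03   -0.04    0.98   -0.12   -0.04]
  [ -0.09   -0.11   -0.05   -0.12    0.87   -0.02]
  [ -0.03   -0.04   -0.03   -0.12   -0.01    0.96]
Leontief inverse L = M⁻¹:
  [  1.0472    0.1101    0.0957    0.0638    0.0611    0.0821]
  [  0.1613    1.0642    0.1904    0.1637    0.1990    0.1631]
  [  0.1911    0.0818    1.1679    0.0914    0.1778    0.1607]
  [  0.1419    0.0694    0.0795    1.0640    0.1705    0.0723]
  [  0.1608    0.1616    0.1134    0.1827    1.2158    0.0728]
  [  0.0648    0.0607    0.0585    0.1466    0.0497    1.0659]
Total output x = L · d:
  x_0 = 1.0472·71 + 0.1101·100 + 0.0957·21 + 0.0638·26 + 0.0611·74 + 0.0821·51 = 97.7379
  x_1 = 0.1613·71 + 1.0642·100 + 0.1904·21 + 0.1637·26 + 0.1990·74 + 0.1631·51 = 149.1730
  x_2 = 0.1911·71 + 0.0818·100 + 1.1679·21 + 0.0914·26 + 0.1778·74 + 0.1607·51 = 69.9961
  x_3 = 0.1419·71 + 0.0694·100 + 0.0795·21 + 1.0640·26 + 0.1705·74 + 0.0723·51 = 62.6589
  x_4 = 0.1608·71 + 0.1616·100 + 0.1134·21 + 0.1827·26 + 1.2158·74 + 0.0728·51 = 128.3901
  x_5 = 0.0648·71 + 0.0607·100 + 0.0585·21 + 0.1466·26 + 0.0497·74 + 1.0659·51 = 73.7520
Output multipliers (column sums of L):
  Agriculture: 1.7671
  Energy: 1.5478
  Finance: 1.7055
  Chemicals: 1.7121
  Manufacturing: 1.8739
  Textiles: 1.6169

Manufacturing (1.8739)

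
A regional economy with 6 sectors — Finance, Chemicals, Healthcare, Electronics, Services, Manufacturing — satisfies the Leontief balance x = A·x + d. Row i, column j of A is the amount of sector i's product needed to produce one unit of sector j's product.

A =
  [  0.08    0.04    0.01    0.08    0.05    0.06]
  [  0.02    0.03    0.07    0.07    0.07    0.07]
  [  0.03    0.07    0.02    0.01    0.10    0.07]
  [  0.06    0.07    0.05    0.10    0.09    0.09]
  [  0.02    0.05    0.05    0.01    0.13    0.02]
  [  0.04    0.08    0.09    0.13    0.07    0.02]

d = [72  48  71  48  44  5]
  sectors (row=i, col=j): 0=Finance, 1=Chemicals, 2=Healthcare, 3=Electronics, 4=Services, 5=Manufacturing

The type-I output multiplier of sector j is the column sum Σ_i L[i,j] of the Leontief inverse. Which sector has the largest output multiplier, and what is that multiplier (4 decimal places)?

Form M = I − A:
  [  0.92   -0.04   -0.01   -0.08   -0.05   -0.06]
  [ -0.02    0.97   -0.07   -0.07   -0.07   -0.07]
  [ -0.03   -0.07    0.98   -0.01   -0.10   -0.07]
  [ -0.06   -0.07   -0.05    0.90   -0.09   -0.09]
  [ -0.02   -0.05   -0.05   -0.01    0.87   -0.02]
  [ -0.04   -0.08   -0.09   -0.13   -0.07    0.98]
Leontief inverse L = M⁻¹:
  [  1.1031    0.0684    0.0349    0.1174    0.0921    0.0876]
  [  0.0396    1.0609    0.0963    0.1024    0.1171    0.0969]
  [  0.0456    0.0948    1.0451    0.0377    0.1416    0.0906]
  [  0.0891    0.1113    0.0871    1.1489    0.1533    0.1283]
  [  0.0328    0.0720    0.0702    0.0279    1.1712    0.0386]
  [  0.0666    0.1180    0.1218    0.1710    0.1303    1.0600]
Total output x = L · d:
  x_0 = 1.1031·72 + 0.0684·48 + 0.0349·71 + 0.1174·48 + 0.0921·44 + 0.0876·5 = 95.3089
  x_1 = 0.0396·72 + 1.0609·48 + 0.0963·71 + 0.1024·48 + 0.1171·44 + 0.0969·5 = 71.1664
  x_2 = 0.0456·72 + 0.0948·48 + 1.0451·71 + 0.0377·48 + 0.1416·44 + 0.0906·5 = 90.5274
  x_3 = 0.0891·72 + 0.1113·48 + 0.0871·71 + 1.1489·48 + 0.1533·44 + 0.1283·5 = 80.4735
  x_4 = 0.0328·72 + 0.0720·48 + 0.0702·71 + 0.0279·48 + 1.1712·44 + 0.0386·5 = 63.8651
  x_5 = 0.0666·72 + 0.1180·48 + 0.1218·71 + 0.1710·48 + 0.1303·44 + 1.0600·5 = 38.3523
Output multipliers (column sums of L):
  Finance: 1.3768
  Chemicals: 1.5255
  Healthcare: 1.4554
  Electronics: 1.6053
  Services: 1.8055
  Manufacturing: 1.5019

Services (1.8055)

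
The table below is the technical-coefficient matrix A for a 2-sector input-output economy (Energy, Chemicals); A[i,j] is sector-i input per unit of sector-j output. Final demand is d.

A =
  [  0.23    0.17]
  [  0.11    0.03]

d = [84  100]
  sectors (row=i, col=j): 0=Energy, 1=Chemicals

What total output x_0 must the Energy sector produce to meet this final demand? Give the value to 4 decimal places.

Form M = I − A:
  [  0.77   -0.17]
  [ -0.11    0.97]
Leontief inverse L = M⁻¹:
  [  1.3321    0.2335]
  [  0.1511    1.0574]
Total output x = L · d:
  x_0 = 1.3321·84 + 0.2335·100 = 135.2376
  x_1 = 0.1511·84 + 1.0574·100 = 118.4290

135.2376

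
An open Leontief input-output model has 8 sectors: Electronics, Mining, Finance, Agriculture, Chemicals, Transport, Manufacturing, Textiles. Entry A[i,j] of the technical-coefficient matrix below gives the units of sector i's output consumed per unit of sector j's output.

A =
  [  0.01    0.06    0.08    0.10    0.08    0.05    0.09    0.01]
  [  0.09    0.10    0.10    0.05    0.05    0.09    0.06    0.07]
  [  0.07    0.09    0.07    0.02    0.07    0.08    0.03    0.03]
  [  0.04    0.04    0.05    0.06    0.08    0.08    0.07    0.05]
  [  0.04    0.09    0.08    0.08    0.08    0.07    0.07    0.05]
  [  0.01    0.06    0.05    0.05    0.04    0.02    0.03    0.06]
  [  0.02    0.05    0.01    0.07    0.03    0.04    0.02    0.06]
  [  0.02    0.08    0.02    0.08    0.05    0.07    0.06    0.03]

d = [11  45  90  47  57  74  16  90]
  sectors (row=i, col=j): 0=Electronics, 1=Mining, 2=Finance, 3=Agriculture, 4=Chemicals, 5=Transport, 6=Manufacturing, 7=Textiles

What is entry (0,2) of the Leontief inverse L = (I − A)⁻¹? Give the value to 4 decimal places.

L[0,2] = 0.1311

Form M = I − A:
  [  0.99   -0.06   -0.08   -0.10   -0.08   -0.05   -0.09   -0.01]
  [ -0.09    0.90   -0.10   -0.05   -0.05   -0.09   -0.06   -0.07]
  [ -0.07   -0.09    0.93   -0.02   -0.07   -0.08   -0.03   -0.03]
  [ -0.04   -0.04   -0.05    0.94   -0.08   -0.08   -0.07   -0.05]
  [ -0.04   -0.09   -0.08   -0.08    0.92   -0.07   -0.07   -0.05]
  [ -0.01   -0.06   -0.05   -0.05   -0.04    0.98   -0.03   -0.06]
  [ -0.02   -0.05   -0.01   -0.07   -0.03   -0.04    0.98   -0.06]
  [ -0.02   -0.08   -0.02   -0.08   -0.05   -0.07   -0.06    0.97]
Leontief inverse L = M⁻¹:
  [  1.0469    0.1223    0.1311    0.1522    0.1328    0.1065    0.1345    0.0533]
  [  0.1353    1.1819    0.1676    0.1185    0.1165    0.1606    0.1190    0.1213]
  [  0.1057    0.1543    1.1248    0.0725    0.1216    0.1341    0.0758    0.0700]
  [  0.0718    0.1003    0.0983    1.1132    0.1304    0.1322    0.1141    0.0904]
  [  0.0828    0.1650    0.1415    0.1427    1.1417    0.1363    0.1240    0.0994]
  [  0.0357    0.1042    0.0850    0.0861    0.0756    1.0600    0.0617    0.0882]
  [  0.0415    0.0890    0.0414    0.1050    0.0630    0.0758    1.0506    0.0865]
  [  0.0503    0.1330    0.0638    0.1263    0.0938    0.1173    0.0994    1.0678]
Total output x = L · d:
  x_0 = 1.0469·11 + 0.1223·45 + 0.1311·90 + 0.1522·47 + 0.1328·57 + 0.1065·74 + 0.1345·16 + 0.0533·90 = 58.3723
  x_1 = 0.1353·11 + 1.1819·45 + 0.1676·90 + 0.1185·47 + 0.1165·57 + 0.1606·74 + 0.1190·16 + 0.1213·90 = 106.6795
  x_2 = 0.1057·11 + 0.1543·45 + 1.1248·90 + 0.0725·47 + 0.1216·57 + 0.1341·74 + 0.0758·16 + 0.0700·90 = 137.1109
  x_3 = 0.0718·11 + 0.1003·45 + 0.0983·90 + 1.1132·47 + 0.1304·57 + 0.1322·74 + 0.1141·16 + 0.0904·90 = 93.6434
  x_4 = 0.0828·11 + 0.1650·45 + 0.1415·90 + 0.1427·47 + 1.1417·57 + 0.1363·74 + 0.1240·16 + 0.0994·90 = 113.8790
  x_5 = 0.0357·11 + 0.1042·45 + 0.0850·90 + 0.0861·47 + 0.0756·57 + 1.0600·74 + 0.0617·16 + 0.0882·90 = 108.4499
  x_6 = 0.0415·11 + 0.0890·45 + 0.0414·90 + 0.1050·47 + 0.0630·57 + 0.0758·74 + 1.0506·16 + 0.0865·90 = 46.9163
  x_7 = 0.0503·11 + 0.1330·45 + 0.0638·90 + 0.1263·47 + 0.0938·57 + 0.1173·74 + 0.0994·16 + 1.0678·90 = 129.9339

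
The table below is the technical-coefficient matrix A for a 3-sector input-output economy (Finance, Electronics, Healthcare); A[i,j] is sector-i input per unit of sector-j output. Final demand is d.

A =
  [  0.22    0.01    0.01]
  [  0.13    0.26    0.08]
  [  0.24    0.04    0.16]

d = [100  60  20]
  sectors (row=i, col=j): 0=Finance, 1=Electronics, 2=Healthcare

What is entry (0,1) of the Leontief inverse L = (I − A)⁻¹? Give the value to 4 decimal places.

L[0,1] = 0.0184

Form M = I − A:
  [  0.78   -0.01   -0.01]
  [ -0.13    0.74   -0.08]
  [ -0.24   -0.04    0.84]
Leontief inverse L = M⁻¹:
  [  1.2904    0.0184    0.0171]
  [  0.2679    1.3622    0.1329]
  [  0.3814    0.0701    1.2017]
Total output x = L · d:
  x_0 = 1.2904·100 + 0.0184·60 + 0.0171·20 = 130.4816
  x_1 = 0.2679·100 + 1.3622·60 + 0.1329·20 = 111.1802
  x_2 = 0.3814·100 + 0.0701·60 + 1.2017·20 = 66.3843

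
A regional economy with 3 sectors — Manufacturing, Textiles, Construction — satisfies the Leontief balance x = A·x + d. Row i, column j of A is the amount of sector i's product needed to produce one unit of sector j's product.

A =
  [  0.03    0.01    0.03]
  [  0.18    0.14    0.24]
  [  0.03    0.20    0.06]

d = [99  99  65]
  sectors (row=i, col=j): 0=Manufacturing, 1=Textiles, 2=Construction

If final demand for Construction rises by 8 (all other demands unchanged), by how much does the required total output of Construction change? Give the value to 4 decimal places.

Form M = I − A:
  [  0.97   -0.01   -0.03]
  [ -0.18    0.86   -0.24]
  [ -0.03   -0.20    0.94]
Leontief inverse L = M⁻¹:
  [  1.0360    0.0210    0.0384]
  [  0.2403    1.2411    0.3245]
  [  0.0842    0.2647    1.1341]
Total output x = L · d:
  x_0 = 1.0360·99 + 0.0210·99 + 0.0384·65 = 107.1395
  x_1 = 0.2403·99 + 1.2411·99 + 0.3245·65 = 167.7530
  x_2 = 0.0842·99 + 0.2647·99 + 1.1341·65 = 108.2604
Δx_2 = L[2,2] · Δd_2 = 1.1341 · 8 = 9.0729

9.0729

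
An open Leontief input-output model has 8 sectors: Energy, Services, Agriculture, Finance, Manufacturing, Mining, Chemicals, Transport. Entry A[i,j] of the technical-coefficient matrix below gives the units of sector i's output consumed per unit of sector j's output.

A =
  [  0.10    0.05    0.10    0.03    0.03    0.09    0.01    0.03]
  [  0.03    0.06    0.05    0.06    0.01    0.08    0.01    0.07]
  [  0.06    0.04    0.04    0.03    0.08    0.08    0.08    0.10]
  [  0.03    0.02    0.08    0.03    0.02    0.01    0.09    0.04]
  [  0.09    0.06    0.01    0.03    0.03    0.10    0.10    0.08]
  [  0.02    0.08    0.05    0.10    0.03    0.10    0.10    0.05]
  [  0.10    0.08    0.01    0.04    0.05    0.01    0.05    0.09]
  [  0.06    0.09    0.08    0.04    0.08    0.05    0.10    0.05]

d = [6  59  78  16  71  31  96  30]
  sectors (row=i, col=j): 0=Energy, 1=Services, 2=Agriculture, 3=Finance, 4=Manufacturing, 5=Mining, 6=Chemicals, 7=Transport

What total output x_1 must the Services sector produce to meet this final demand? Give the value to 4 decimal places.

Form M = I − A:
  [  0.90   -0.05   -0.10   -0.03   -0.03   -0.09   -0.01   -0.03]
  [ -0.03    0.94   -0.05   -0.06   -0.01   -0.08   -0.01   -0.07]
  [ -0.06   -0.04    0.96   -0.03   -0.08   -0.08   -0.08   -0.10]
  [ -0.03   -0.02   -0.08    0.97   -0.02   -0.01   -0.09   -0.04]
  [ -0.09   -0.06   -0.01   -0.03    0.97   -0.10   -0.10   -0.08]
  [ -0.02   -0.08   -0.05   -0.10   -0.03    0.90   -0.10   -0.05]
  [ -0.10   -0.08   -0.01   -0.04   -0.05   -0.01    0.95   -0.09]
  [ -0.06   -0.09   -0.08   -0.04   -0.08   -0.05   -0.10    0.95]
Leontief inverse L = M⁻¹:
  [  1.1487    0.0989    0.1465    0.0696    0.0647    0.1499    0.0632    0.0812]
  [  0.0663    1.1018    0.0890    0.0940    0.0387    0.1247    0.0577    0.1119]
  [  0.1208    0.1021    1.0894    0.0749    0.1214    0.1429    0.1459    0.1607]
  [  0.0698    0.0564    0.1090    1.0547    0.0482    0.0447    0.1287    0.0808]
  [  0.1476    0.1203    0.0604    0.0755    1.0676    0.1596    0.1586    0.1364]
  [  0.0745    0.1389    0.0992    0.1468    0.0684    1.1570    0.1652    0.1115]
  [  0.1510    0.1289    0.0555    0.0741    0.0819    0.0612    1.0968    0.1373]
  [  0.1242    0.1526    0.1302    0.0859    0.1221    0.1160    0.1647    1.1171]
Total output x = L · d:
  x_0 = 1.1487·6 + 0.0989·59 + 0.1465·78 + 0.0696·16 + 0.0647·71 + 0.1499·31 + 0.0632·96 + 0.0812·30 = 43.0053
  x_1 = 0.0663·6 + 1.1018·59 + 0.0890·78 + 0.0940·16 + 0.0387·71 + 0.1247·31 + 0.0577·96 + 0.1119·30 = 89.3583
  x_2 = 0.1208·6 + 0.1021·59 + 1.0894·78 + 0.0749·16 + 0.1214·71 + 0.1429·31 + 0.1459·96 + 0.1607·30 = 124.7962
  x_3 = 0.0698·6 + 0.0564·59 + 0.1090·78 + 1.0547·16 + 0.0482·71 + 0.0447·31 + 0.1287·96 + 0.0808·30 = 48.7058
  x_4 = 0.1476·6 + 0.1203·59 + 0.0604·78 + 0.0755·16 + 1.0676·71 + 0.1596·31 + 0.1586·96 + 0.1364·30 = 113.9700
  x_5 = 0.0745·6 + 0.1389·59 + 0.0992·78 + 0.1468·16 + 0.0684·71 + 1.1570·31 + 0.1652·96 + 0.1115·30 = 78.6622
  x_6 = 0.1510·6 + 0.1289·59 + 0.0555·78 + 0.0741·16 + 0.0819·71 + 0.0612·31 + 1.0968·96 + 0.1373·30 = 131.1454
  x_7 = 0.1242·6 + 0.1526·59 + 0.1302·78 + 0.0859·16 + 0.1221·71 + 0.1160·31 + 0.1647·96 + 1.1171·30 = 82.8629

89.3583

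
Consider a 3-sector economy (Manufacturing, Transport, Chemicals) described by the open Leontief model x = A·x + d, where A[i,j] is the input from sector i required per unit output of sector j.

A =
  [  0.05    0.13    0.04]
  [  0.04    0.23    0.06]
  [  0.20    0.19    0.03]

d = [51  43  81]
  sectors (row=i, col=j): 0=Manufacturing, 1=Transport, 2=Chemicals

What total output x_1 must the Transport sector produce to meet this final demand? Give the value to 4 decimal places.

67.9901

Form M = I − A:
  [  0.95   -0.13   -0.04]
  [ -0.04    0.77   -0.06]
  [ -0.20   -0.19    0.97]
Leontief inverse L = M⁻¹:
  [  1.0727    0.1950    0.0563]
  [  0.0741    1.3323    0.0855]
  [  0.2357    0.3012    1.0593]
Total output x = L · d:
  x_0 = 1.0727·51 + 0.1950·43 + 0.0563·81 = 67.6522
  x_1 = 0.0741·51 + 1.3323·43 + 0.0855·81 = 67.9901
  x_2 = 0.2357·51 + 0.3012·43 + 1.0593·81 = 110.7717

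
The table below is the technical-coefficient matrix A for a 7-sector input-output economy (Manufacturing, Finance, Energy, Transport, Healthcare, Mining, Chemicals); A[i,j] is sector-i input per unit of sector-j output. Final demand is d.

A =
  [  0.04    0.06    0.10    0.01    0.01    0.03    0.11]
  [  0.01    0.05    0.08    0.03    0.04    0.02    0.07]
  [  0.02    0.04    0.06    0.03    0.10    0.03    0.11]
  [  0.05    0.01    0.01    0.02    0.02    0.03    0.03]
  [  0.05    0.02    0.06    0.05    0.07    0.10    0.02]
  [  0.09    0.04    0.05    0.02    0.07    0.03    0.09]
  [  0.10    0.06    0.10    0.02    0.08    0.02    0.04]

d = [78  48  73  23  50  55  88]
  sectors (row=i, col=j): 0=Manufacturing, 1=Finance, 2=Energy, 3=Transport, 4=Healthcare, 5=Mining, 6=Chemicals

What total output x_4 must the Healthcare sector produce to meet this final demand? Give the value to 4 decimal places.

Form M = I − A:
  [  0.96   -0.06   -0.10   -0.01   -0.01   -0.03   -0.11]
  [ -0.01    0.95   -0.08   -0.03   -0.04   -0.02   -0.07]
  [ -0.02   -0.04    0.94   -0.03   -0.10   -0.03   -0.11]
  [ -0.05   -0.01   -0.01    0.98   -0.02   -0.03   -0.03]
  [ -0.05   -0.02   -0.06   -0.05    0.93   -0.10   -0.02]
  [ -0.09   -0.04   -0.05   -0.02   -0.07    0.97   -0.09]
  [ -0.10   -0.06   -0.10   -0.02   -0.08   -0.02    0.96]
Leontief inverse L = M⁻¹:
  [  1.0696    0.0864    0.1431    0.0245    0.0478    0.0481    0.1515]
  [  0.0334    1.0694    0.1123    0.0429    0.0708    0.0373    0.1010]
  [  0.0540    0.0649    1.1032    0.0476    0.1399    0.0560    0.1470]
  [  0.0648    0.0216    0.0291    1.0262    0.0340    0.0396    0.0488]
  [  0.0812    0.0421    0.0963    0.0651    1.1042    0.1234    0.0600]
  [  0.1226    0.0671    0.0960    0.0359    0.1060    1.0538    0.1321]
  [  0.1298    0.0880    0.1475    0.0377    0.1189    0.0462    1.0878]
Total output x = L · d:
  x_0 = 1.0696·78 + 0.0864·48 + 0.1431·73 + 0.0245·23 + 0.0478·50 + 0.0481·55 + 0.1515·88 = 116.9592
  x_1 = 0.0334·78 + 1.0694·48 + 0.1123·73 + 0.0429·23 + 0.0708·50 + 0.0373·55 + 0.1010·88 = 77.5971
  x_2 = 0.0540·78 + 0.0649·48 + 1.1032·73 + 0.0476·23 + 0.1399·50 + 0.0560·55 + 0.1470·88 = 111.9642
  x_3 = 0.0648·78 + 0.0216·48 + 0.0291·73 + 1.0262·23 + 0.0340·50 + 0.0396·55 + 0.0488·88 = 39.9979
  x_4 = 0.0812·78 + 0.0421·48 + 0.0963·73 + 0.0651·23 + 1.1042·50 + 0.1234·55 + 0.0600·88 = 84.1633
  x_5 = 0.1226·78 + 0.0671·48 + 0.0960·73 + 0.0359·23 + 0.1060·50 + 1.0538·55 + 0.1321·88 = 95.5028
  x_6 = 0.1298·78 + 0.0880·48 + 0.1475·73 + 0.0377·23 + 0.1189·50 + 0.0462·55 + 1.0878·88 = 130.1992

84.1633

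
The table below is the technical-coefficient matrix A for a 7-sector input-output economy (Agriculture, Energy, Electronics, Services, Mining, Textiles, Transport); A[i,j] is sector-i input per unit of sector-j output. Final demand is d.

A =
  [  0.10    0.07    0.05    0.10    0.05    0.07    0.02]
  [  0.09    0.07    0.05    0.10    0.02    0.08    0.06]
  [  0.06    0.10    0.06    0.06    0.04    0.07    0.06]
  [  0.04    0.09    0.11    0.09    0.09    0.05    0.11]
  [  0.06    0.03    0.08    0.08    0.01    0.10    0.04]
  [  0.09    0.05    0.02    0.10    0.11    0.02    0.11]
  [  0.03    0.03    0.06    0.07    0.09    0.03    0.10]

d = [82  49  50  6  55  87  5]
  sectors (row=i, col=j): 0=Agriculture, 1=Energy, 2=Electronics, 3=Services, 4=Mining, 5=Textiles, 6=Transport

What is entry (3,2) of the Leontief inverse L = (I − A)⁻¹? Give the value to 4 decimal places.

L[3,2] = 0.1801

Form M = I − A:
  [  0.90   -0.07   -0.05   -0.10   -0.05   -0.07   -0.02]
  [ -0.09    0.93   -0.05   -0.10   -0.02   -0.08   -0.06]
  [ -0.06   -0.10    0.94   -0.06   -0.04   -0.07   -0.06]
  [ -0.04   -0.09   -0.11    0.91   -0.09   -0.05   -0.11]
  [ -0.06   -0.03   -0.08   -0.08    0.99   -0.10   -0.04]
  [ -0.09   -0.05   -0.02   -0.10   -0.11    0.98   -0.11]
  [ -0.03   -0.03   -0.06   -0.07   -0.09   -0.03    0.90]
Leontief inverse L = M⁻¹:
  [  1.1609    0.1286    0.1060    0.1776    0.1029    0.1231    0.0828]
  [  0.1504    1.1290    0.1064    0.1786    0.0771    0.1314    0.1270]
  [  0.1177    0.1547    1.1121    0.1338    0.0906    0.1203    0.1222]
  [  0.1085    0.1591    0.1801    1.1810    0.1534    0.1153    0.1903]
  [  0.1113    0.0812    0.1269    0.1460    1.0606    0.1423    0.0987]
  [  0.1488    0.1065    0.0829    0.1800    0.1651    1.0771    0.1769]
  [  0.0761    0.0763    0.1107    0.1333    0.1355    0.0756    1.1568]
Total output x = L · d:
  x_0 = 1.1609·82 + 0.1286·49 + 0.1060·50 + 0.1776·6 + 0.1029·55 + 0.1231·87 + 0.0828·5 = 124.6358
  x_1 = 0.1504·82 + 1.1290·49 + 0.1064·50 + 0.1786·6 + 0.0771·55 + 0.1314·87 + 0.1270·5 = 90.3517
  x_2 = 0.1177·82 + 0.1547·49 + 1.1121·50 + 0.1338·6 + 0.0906·55 + 0.1203·87 + 0.1222·5 = 89.6992
  x_3 = 0.1085·82 + 0.1591·49 + 0.1801·50 + 1.1810·6 + 0.1534·55 + 0.1153·87 + 0.1903·5 = 52.2109
  x_4 = 0.1113·82 + 0.0812·49 + 0.1269·50 + 0.1460·6 + 1.0606·55 + 0.1423·87 + 0.0987·5 = 91.5338
  x_5 = 0.1488·82 + 0.1065·49 + 0.0829·50 + 0.1800·6 + 0.1651·55 + 1.0771·87 + 0.1769·5 = 126.3189
  x_6 = 0.0761·82 + 0.0763·49 + 0.1107·50 + 0.1333·6 + 0.1355·55 + 0.0756·87 + 1.1568·5 = 36.1266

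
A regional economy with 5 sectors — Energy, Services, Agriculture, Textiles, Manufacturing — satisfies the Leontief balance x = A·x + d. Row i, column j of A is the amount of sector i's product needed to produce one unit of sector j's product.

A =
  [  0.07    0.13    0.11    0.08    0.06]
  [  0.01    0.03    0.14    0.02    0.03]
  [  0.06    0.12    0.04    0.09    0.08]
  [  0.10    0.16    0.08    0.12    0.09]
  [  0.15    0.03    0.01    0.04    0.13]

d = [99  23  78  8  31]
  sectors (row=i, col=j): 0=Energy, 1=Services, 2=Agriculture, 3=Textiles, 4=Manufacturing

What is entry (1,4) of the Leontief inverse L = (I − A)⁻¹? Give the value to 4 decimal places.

Form M = I − A:
  [  0.93   -0.13   -0.11   -0.08   -0.06]
  [ -0.01    0.97   -0.14   -0.02   -0.03]
  [ -0.06   -0.12    0.96   -0.09   -0.08]
  [ -0.10   -0.16   -0.08    0.88   -0.09]
  [ -0.15   -0.03   -0.01   -0.04    0.87]
Leontief inverse L = M⁻¹:
  [  1.1203    0.1957    0.1688    0.1287    0.1128]
  [  0.0367    1.0657    0.1642    0.0470    0.0592]
  [  0.1070    0.1750    1.0917    0.1311    0.1274]
  [  0.1645    0.2405    0.1538    1.1796    0.1558]
  [  0.2032    0.0836    0.0544    0.0796    1.1796]
Total output x = L · d:
  x_0 = 1.1203·99 + 0.1957·23 + 0.1688·78 + 0.1287·8 + 0.1128·31 = 133.1075
  x_1 = 0.0367·99 + 1.0657·23 + 0.1642·78 + 0.0470·8 + 0.0592·31 = 43.1587
  x_2 = 0.1070·99 + 0.1750·23 + 1.0917·78 + 0.1311·8 + 0.1274·31 = 104.7620
  x_3 = 0.1645·99 + 0.2405·23 + 0.1538·78 + 1.1796·8 + 0.1558·31 = 48.0804
  x_4 = 0.2032·99 + 0.0836·23 + 0.0544·78 + 0.0796·8 + 1.1796·31 = 63.4847

L[1,4] = 0.0592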